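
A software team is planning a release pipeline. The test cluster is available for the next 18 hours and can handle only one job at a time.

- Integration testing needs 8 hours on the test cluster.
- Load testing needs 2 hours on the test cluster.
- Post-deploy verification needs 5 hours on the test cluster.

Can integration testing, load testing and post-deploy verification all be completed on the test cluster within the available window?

Yes

Running back to back, the jobs need 8 + 2 + 5 = 15 hours on the test cluster.
Since 15 ≤ 18, they fit within the window.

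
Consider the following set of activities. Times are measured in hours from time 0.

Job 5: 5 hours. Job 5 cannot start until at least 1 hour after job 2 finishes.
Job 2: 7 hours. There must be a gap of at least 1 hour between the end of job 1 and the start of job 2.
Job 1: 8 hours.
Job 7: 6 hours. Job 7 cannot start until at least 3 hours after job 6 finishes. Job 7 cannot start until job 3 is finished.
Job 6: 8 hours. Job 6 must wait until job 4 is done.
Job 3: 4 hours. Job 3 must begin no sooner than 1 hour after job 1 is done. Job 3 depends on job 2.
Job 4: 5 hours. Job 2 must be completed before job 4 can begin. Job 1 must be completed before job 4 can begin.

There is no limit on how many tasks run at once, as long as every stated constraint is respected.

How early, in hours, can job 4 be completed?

Job 1 has no prerequisites, so it starts at hour 0 and finishes at hour 8.
After job 1 (finishes hour 8, plus 1-hour gap → hour 9), job 2 can start at hour 9 and finishes at hour 16.
Job 4 cannot start until job 2 (finishes hour 16); job 1 (finishes hour 8). The controlling bound is hour 16, so job 4 finishes at 16 + 5 = hour 21.

21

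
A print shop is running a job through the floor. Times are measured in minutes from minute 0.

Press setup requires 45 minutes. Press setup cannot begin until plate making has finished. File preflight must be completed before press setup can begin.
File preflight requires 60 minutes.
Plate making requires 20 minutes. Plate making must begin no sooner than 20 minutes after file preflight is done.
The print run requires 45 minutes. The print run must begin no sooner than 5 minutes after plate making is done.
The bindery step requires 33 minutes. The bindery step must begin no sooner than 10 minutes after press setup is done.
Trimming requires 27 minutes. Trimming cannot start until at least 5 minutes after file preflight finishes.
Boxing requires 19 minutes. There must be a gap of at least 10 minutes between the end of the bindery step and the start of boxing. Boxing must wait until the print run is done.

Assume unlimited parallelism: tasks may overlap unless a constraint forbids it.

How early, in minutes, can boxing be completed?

Nothing blocks file preflight, so it runs from minute 0 to minute 60.
Plate making waits on file preflight (finishes minute 60, plus 20-minute gap → minute 80), so it starts at minute 80 and finishes at 80 + 20 = minute 100.
The print run waits on plate making (finishes minute 100, plus 5-minute gap → minute 105), so it starts at minute 105 and finishes at 105 + 45 = minute 150.
For press setup: plate making (finishes minute 100); file preflight (finishes minute 60). Taking the maximum gives a start of minute 100, and it finishes at 100 + 45 = minute 145.
After press setup (finishes minute 145, plus 10-minute gap → minute 155), the bindery step can start at minute 155 and finishes at minute 188.
Boxing has to wait for the bindery step (finishes minute 188, plus 10-minute gap → minute 198); the print run (finishes minute 150). The latest of these is minute 198, so boxing runs minute 198 to 198 + 19 = minute 217.

217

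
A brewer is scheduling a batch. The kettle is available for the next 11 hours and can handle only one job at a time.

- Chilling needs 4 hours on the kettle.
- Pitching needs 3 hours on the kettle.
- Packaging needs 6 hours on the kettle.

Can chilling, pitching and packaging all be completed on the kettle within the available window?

Running back to back, the jobs need 4 + 3 + 6 = 13 hours on the kettle.
Since 13 > 11, they cannot all fit.

No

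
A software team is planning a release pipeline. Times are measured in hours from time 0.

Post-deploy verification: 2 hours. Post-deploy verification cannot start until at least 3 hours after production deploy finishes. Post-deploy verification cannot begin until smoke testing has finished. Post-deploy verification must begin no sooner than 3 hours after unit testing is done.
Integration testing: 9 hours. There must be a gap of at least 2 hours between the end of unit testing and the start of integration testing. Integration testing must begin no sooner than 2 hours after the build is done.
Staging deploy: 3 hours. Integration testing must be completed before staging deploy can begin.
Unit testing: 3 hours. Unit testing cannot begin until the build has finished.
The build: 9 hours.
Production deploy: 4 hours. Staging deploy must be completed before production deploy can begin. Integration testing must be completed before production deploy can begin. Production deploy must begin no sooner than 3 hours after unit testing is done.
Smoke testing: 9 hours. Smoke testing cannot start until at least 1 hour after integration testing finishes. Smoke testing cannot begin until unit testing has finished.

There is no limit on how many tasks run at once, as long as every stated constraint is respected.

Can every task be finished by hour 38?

The build has no prerequisites, so it starts at hour 0 and finishes at hour 9.
Unit testing cannot begin until the build (finishes hour 9). It runs from hour 9 to 9 + 3 = hour 12.
For integration testing: unit testing (finishes hour 12, plus 2-hour gap → hour 14); the build (finishes hour 9, plus 2-hour gap → hour 11). Taking the maximum gives a start of hour 14, and it finishes at 14 + 9 = hour 23.
For smoke testing: integration testing (finishes hour 23, plus 1-hour gap → hour 24); unit testing (finishes hour 12). Taking the maximum gives a start of hour 24, and it finishes at 24 + 9 = hour 33.
After integration testing (finishes hour 23), staging deploy can start at hour 23 and finishes at hour 26.
Production deploy cannot start until staging deploy (finishes hour 26); integration testing (finishes hour 23); unit testing (finishes hour 12, plus 3-hour gap → hour 15). The controlling bound is hour 26, so production deploy finishes at 26 + 4 = hour 30.
Post-deploy verification has to wait for production deploy (finishes hour 30, plus 3-hour gap → hour 33); smoke testing (finishes hour 33); unit testing (finishes hour 12, plus 3-hour gap → hour 15). The latest of these is hour 33, so post-deploy verification runs hour 33 to 33 + 2 = hour 35.
Every task is finished by hour 35, which is no later than the deadline of 38, so the schedule is feasible.

Yes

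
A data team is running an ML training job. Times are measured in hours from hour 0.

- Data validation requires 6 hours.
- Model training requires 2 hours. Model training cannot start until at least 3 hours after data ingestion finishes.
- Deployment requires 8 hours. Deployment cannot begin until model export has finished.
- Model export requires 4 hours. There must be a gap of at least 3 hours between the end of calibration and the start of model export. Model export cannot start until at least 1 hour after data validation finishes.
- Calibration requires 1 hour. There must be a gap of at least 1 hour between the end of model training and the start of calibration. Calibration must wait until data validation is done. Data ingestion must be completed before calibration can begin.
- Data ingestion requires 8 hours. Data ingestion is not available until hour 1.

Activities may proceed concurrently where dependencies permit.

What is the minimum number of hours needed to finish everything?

Data validation can start immediately at hour 0; it finishes at hour 6.
Data ingestion waits on its own release at hour 1, so it starts at hour 1 and finishes at 1 + 8 = hour 9.
Model training cannot begin until data ingestion (finishes hour 9, plus 3-hour gap → hour 12). It runs from hour 12 to 12 + 2 = hour 14.
For calibration: model training (finishes hour 14, plus 1-hour gap → hour 15); data validation (finishes hour 6); data ingestion (finishes hour 9). Taking the maximum gives a start of hour 15, and it finishes at 15 + 1 = hour 16.
For model export: calibration (finishes hour 16, plus 3-hour gap → hour 19); data validation (finishes hour 6, plus 1-hour gap → hour 7). Taking the maximum gives a start of hour 19, and it finishes at 19 + 4 = hour 23.
Deployment waits on model export (finishes hour 23), so it starts at hour 23 and finishes at 23 + 8 = hour 31.
All tasks are finished once the last one completes. Finish times: Data ingestion at 9, Data validation at 6, Model training at 14, Calibration at 16, Model export at 23, Deployment at 31. The latest is hour 31.

31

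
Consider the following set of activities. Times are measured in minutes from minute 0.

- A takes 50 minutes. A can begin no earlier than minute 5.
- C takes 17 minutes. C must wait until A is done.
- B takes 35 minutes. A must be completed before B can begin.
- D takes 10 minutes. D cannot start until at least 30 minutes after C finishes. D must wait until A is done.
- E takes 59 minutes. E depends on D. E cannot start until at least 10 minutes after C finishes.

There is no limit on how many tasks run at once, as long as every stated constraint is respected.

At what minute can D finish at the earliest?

112

After its own release at minute 5, A can start at minute 5 and finishes at minute 55.
After A (finishes minute 55), C can start at minute 55 and finishes at minute 72.
D needs all of C (finishes minute 72, plus 30-minute gap → minute 102); A (finishes minute 55). That puts its earliest start at minute 102; it finishes at 102 + 10 = minute 112.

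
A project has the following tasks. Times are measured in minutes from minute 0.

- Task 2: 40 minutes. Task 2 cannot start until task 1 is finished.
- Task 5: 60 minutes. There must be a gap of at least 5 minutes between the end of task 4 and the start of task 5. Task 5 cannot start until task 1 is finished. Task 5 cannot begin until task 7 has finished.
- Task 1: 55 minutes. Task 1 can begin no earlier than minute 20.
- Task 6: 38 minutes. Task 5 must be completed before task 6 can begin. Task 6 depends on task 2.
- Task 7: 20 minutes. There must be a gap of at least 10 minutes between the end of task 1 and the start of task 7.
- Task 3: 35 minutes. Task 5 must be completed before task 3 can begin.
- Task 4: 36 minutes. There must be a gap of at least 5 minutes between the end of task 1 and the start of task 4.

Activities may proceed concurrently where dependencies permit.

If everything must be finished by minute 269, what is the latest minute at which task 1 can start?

Task 6 has no dependents, so it just needs to finish by minute 269. Starting by 269 − 38 = minute 231 achieves that.
Task 2 feeds into task 6 (must start by minute 231); so task 2 must finish by minute 231 and therefore start by minute 191.
Nothing follows task 3; the deadline of minute 269 is its only limit. It must start by 269 − 35 = minute 234.
For task 5: task 3 (must start by minute 234); task 6 (must start by minute 231). The most restrictive is minute 231; with a 60-minute duration, task 5 must start by minute 171.
Task 4 feeds into task 5 (must start by minute 171, minus 5-minute gap → minute 166); so task 4 must finish by minute 166 and therefore start by minute 130.
Task 7 feeds into task 5 (must start by minute 171); so task 7 must finish by minute 171 and therefore start by minute 151.
Task 1 feeds task 2 (must start by minute 191); task 4 (must start by minute 130, minus 5-minute gap → minute 125); task 5 (must start by minute 171); task 7 (must start by minute 151, minus 10-minute gap → minute 141). Taking the minimum, task 1 must finish by minute 125 and start by 125 − 55 = minute 70.

70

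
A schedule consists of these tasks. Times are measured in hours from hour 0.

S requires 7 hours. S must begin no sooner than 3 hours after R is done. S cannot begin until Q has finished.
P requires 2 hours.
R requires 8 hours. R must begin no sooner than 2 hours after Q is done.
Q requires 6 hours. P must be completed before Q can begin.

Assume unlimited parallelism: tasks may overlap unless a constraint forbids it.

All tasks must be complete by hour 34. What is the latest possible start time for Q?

8

Nothing follows S; the deadline of hour 34 is its only limit. It must start by 34 − 7 = hour 27.
Since S (must start by hour 27, minus 3-hour gap → hour 24) depends on it, R must finish by hour 24. Backing off its 8-hour duration gives a latest start of hour 16.
Q feeds R (must start by hour 16, minus 2-hour gap → hour 14); S (must start by hour 27). Taking the minimum, Q must finish by hour 14 and start by 14 − 6 = hour 8.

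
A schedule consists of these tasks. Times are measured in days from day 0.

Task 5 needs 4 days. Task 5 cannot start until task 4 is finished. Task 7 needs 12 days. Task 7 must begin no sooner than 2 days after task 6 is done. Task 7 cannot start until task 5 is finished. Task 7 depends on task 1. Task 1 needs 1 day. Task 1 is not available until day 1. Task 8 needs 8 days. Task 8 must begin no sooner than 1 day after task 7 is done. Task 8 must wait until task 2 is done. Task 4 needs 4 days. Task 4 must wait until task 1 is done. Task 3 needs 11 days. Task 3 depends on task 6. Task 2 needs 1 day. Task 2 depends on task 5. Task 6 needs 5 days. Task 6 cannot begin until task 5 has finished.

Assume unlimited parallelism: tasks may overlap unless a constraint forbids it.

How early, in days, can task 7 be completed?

29

Task 1 cannot begin until its own release at day 1. It runs from day 1 to 1 + 1 = day 2.
Task 4 cannot begin until task 1 (finishes day 2). It runs from day 2 to 2 + 4 = day 6.
Task 5 waits on task 4 (finishes day 6), so it starts at day 6 and finishes at 6 + 4 = day 10.
Task 6 waits on task 5 (finishes day 10), so it starts at day 10 and finishes at 10 + 5 = day 15.
For task 7: task 6 (finishes day 15, plus 2-day gap → day 17); task 5 (finishes day 10); task 1 (finishes day 2). Taking the maximum gives a start of day 17, and it finishes at 17 + 12 = day 29.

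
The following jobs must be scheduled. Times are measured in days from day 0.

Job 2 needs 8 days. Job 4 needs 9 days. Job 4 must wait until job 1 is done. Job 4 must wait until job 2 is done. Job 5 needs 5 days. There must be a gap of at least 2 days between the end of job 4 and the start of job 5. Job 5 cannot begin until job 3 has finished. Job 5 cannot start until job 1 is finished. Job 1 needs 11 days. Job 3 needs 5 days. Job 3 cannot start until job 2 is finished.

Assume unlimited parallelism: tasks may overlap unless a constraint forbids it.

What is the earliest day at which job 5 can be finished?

27

Job 2 can start immediately at day 0; it finishes at day 8.
After job 2 (finishes day 8), job 3 can start at day 8 and finishes at day 13.
Nothing blocks job 1, so it runs from day 0 to day 11.
Job 4 has to wait for job 1 (finishes day 11); job 2 (finishes day 8). The latest of these is day 11, so job 4 runs day 11 to 11 + 9 = day 20.
Job 5 has to wait for job 4 (finishes day 20, plus 2-day gap → day 22); job 3 (finishes day 13); job 1 (finishes day 11). The latest of these is day 22, so job 5 runs day 22 to 22 + 5 = day 27.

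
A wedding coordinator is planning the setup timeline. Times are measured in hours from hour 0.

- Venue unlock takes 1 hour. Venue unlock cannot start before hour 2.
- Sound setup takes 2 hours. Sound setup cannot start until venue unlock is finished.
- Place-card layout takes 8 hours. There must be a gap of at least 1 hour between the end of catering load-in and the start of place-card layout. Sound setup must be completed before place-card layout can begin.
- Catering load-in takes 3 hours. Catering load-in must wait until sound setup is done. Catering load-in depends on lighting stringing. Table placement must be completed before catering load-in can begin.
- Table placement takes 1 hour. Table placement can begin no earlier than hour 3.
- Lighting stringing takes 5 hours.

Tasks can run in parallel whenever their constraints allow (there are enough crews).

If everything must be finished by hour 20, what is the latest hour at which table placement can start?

7

Place-card layout has no dependents, so it just needs to finish by hour 20. Starting by 20 − 8 = hour 12 achieves that.
Catering load-in has to be done before place-card layout (must start by hour 12, minus 1-hour gap → hour 11). That means finishing by hour 11, i.e. starting by 11 − 3 = hour 8.
Table placement must finish before catering load-in (must start by hour 8). With a 1-hour duration, table placement must start by 8 − 1 = hour 7.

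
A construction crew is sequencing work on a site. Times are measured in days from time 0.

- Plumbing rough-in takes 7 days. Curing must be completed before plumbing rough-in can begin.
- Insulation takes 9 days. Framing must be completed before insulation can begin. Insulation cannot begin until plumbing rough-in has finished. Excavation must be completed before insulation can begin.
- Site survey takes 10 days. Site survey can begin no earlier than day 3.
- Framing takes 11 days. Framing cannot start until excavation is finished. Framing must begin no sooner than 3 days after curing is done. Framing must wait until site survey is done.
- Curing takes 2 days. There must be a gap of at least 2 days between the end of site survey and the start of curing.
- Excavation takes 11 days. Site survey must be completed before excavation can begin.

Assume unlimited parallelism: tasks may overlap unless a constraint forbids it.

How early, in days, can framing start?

Site survey waits on its own release at day 3, so it starts at day 3 and finishes at 3 + 10 = day 13.
After site survey (finishes day 13, plus 2-day gap → day 15), curing can start at day 15 and finishes at day 17.
After site survey (finishes day 13), excavation can start at day 13 and finishes at day 24.
Framing waits on excavation (finishes day 24); curing (finishes day 17, plus 3-day gap → day 20); site survey (finishes day 13). The latest of these is day 24, which is the earliest framing can start.

24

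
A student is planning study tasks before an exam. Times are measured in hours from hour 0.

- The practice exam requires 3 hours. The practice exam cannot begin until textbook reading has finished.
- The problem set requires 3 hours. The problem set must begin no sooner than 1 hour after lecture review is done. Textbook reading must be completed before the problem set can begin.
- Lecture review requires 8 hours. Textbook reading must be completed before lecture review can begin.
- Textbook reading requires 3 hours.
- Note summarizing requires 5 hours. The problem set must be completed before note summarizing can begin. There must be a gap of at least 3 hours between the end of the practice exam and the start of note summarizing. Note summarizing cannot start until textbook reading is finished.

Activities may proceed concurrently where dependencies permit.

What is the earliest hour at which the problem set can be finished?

Textbook reading has no prerequisites, so it starts at hour 0 and finishes at hour 3.
Lecture review waits on textbook reading (finishes hour 3), so it starts at hour 3 and finishes at 3 + 8 = hour 11.
The problem set cannot start until lecture review (finishes hour 11, plus 1-hour gap → hour 12); textbook reading (finishes hour 3). The controlling bound is hour 12, so the problem set finishes at 12 + 3 = hour 15.

15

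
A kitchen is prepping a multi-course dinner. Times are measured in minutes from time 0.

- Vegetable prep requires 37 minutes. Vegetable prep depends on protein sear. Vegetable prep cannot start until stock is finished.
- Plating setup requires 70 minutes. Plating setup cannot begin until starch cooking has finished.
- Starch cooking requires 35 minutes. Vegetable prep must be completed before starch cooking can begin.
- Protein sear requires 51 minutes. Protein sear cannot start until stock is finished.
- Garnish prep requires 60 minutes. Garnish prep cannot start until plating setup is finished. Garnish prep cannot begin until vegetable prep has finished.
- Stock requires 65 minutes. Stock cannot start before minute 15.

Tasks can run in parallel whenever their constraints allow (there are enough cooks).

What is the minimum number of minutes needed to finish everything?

Stock cannot begin until its own release at minute 15. It runs from minute 15 to 15 + 65 = minute 80.
Protein sear cannot begin until stock (finishes minute 80). It runs from minute 80 to 80 + 51 = minute 131.
Vegetable prep needs all of protein sear (finishes minute 131); stock (finishes minute 80). That puts its earliest start at minute 131; it finishes at 131 + 37 = minute 168.
Starch cooking cannot begin until vegetable prep (finishes minute 168). It runs from minute 168 to 168 + 35 = minute 203.
Plating setup waits on starch cooking (finishes minute 203), so it starts at minute 203 and finishes at 203 + 70 = minute 273.
Garnish prep needs all of plating setup (finishes minute 273); vegetable prep (finishes minute 168). That puts its earliest start at minute 273; it finishes at 273 + 60 = minute 333.
All tasks are finished once the last one completes. Finish times: Stock at 80, Protein sear at 131, Vegetable prep at 168, Starch cooking at 203, Plating setup at 273, Garnish prep at 333. The latest is minute 333.

333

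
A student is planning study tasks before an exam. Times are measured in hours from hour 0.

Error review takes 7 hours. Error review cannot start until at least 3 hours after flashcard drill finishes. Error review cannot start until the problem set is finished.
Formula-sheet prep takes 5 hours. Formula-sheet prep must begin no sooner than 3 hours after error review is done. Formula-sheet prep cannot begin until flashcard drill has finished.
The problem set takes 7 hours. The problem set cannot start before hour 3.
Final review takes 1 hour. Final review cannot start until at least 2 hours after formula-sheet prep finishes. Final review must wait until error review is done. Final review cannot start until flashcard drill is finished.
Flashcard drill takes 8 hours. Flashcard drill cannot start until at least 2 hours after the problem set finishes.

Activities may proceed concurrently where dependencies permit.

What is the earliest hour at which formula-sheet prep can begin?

33

The problem set cannot begin until its own release at hour 3. It runs from hour 3 to 3 + 7 = hour 10.
After the problem set (finishes hour 10, plus 2-hour gap → hour 12), flashcard drill can start at hour 12 and finishes at hour 20.
Error review cannot start until flashcard drill (finishes hour 20, plus 3-hour gap → hour 23); the problem set (finishes hour 10). The controlling bound is hour 23, so error review finishes at 23 + 7 = hour 30.
Formula-sheet prep waits on error review (finishes hour 30, plus 3-hour gap → hour 33); flashcard drill (finishes hour 20). The latest of these is hour 33, which is the earliest formula-sheet prep can start.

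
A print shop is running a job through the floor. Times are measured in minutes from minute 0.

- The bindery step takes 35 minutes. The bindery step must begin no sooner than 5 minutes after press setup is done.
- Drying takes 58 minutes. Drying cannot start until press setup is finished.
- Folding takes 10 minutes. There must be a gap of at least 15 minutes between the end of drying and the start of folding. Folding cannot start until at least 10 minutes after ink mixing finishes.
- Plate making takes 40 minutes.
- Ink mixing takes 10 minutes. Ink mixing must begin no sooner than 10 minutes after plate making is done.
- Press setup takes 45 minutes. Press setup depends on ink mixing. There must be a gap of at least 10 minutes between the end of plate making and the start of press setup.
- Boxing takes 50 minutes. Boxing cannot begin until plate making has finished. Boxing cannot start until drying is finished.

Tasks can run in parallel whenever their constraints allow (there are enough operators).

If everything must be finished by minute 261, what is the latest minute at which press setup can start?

108

Folding has no dependents, so it just needs to finish by minute 261. Starting by 261 − 10 = minute 251 achieves that.
Boxing has no dependents, so it just needs to finish by minute 261. Starting by 261 − 50 = minute 211 achieves that.
Drying must finish in time for folding (must start by minute 251, minus 15-minute gap → minute 236); boxing (must start by minute 211). The tightest is minute 211, so drying must start by 211 − 58 = minute 153.
To finish by minute 261, the bindery step (duration 35) must start no later than minute 226.
Press setup has several dependents: drying (must start by minute 153); the bindery step (must start by minute 226, minus 5-minute gap → minute 221). The earliest of those limits is minute 153, so press setup must start by 153 − 45 = minute 108.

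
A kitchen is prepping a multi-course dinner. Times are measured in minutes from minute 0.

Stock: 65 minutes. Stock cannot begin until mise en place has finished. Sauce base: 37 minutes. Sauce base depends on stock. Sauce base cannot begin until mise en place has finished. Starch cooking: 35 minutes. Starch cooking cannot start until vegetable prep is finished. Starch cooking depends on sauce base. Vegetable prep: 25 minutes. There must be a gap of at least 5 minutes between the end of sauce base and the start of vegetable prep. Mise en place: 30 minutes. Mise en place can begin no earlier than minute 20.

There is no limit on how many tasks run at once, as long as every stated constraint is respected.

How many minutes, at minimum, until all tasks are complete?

Mise en place cannot begin until its own release at minute 20. It runs from minute 20 to 20 + 30 = minute 50.
Stock cannot begin until mise en place (finishes minute 50). It runs from minute 50 to 50 + 65 = minute 115.
Sauce base cannot start until stock (finishes minute 115); mise en place (finishes minute 50). The controlling bound is minute 115, so sauce base finishes at 115 + 37 = minute 152.
After sauce base (finishes minute 152, plus 5-minute gap → minute 157), vegetable prep can start at minute 157 and finishes at minute 182.
Starch cooking needs all of vegetable prep (finishes minute 182); sauce base (finishes minute 152). That puts its earliest start at minute 182; it finishes at 182 + 35 = minute 217.
All tasks are finished once the last one completes. Finish times: Mise en place at 50, Stock at 115, Sauce base at 152, Vegetable prep at 182, Starch cooking at 217. The latest is minute 217.

217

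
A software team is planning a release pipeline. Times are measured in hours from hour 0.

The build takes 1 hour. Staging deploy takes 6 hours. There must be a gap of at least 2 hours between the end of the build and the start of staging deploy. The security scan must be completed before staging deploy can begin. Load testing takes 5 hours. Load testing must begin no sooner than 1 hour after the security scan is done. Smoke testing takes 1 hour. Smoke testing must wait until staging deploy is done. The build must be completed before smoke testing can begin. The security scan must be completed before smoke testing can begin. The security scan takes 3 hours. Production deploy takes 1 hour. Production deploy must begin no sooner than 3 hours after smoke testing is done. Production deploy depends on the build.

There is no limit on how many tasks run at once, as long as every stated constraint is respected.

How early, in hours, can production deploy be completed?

14

The security scan has no prerequisites, so it starts at hour 0 and finishes at hour 3.
Nothing blocks the build, so it runs from hour 0 to hour 1.
For staging deploy: the build (finishes hour 1, plus 2-hour gap → hour 3); the security scan (finishes hour 3). Taking the maximum gives a start of hour 3, and it finishes at 3 + 6 = hour 9.
Smoke testing cannot start until staging deploy (finishes hour 9); the build (finishes hour 1); the security scan (finishes hour 3). The controlling bound is hour 9, so smoke testing finishes at 9 + 1 = hour 10.
Production deploy has to wait for smoke testing (finishes hour 10, plus 3-hour gap → hour 13); the build (finishes hour 1). The latest of these is hour 13, so production deploy runs hour 13 to 13 + 1 = hour 14.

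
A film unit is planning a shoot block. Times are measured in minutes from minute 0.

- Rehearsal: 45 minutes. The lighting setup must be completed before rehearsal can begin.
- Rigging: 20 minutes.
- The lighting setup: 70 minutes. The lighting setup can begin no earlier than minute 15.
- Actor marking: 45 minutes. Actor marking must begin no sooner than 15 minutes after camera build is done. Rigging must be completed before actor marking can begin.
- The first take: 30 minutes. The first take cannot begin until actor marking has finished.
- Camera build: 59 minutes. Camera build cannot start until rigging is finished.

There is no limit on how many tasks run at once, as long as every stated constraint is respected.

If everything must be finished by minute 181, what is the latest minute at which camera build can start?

32

The first take must finish by minute 181; it takes 30 minutes, so it must start by 181 − 30 = minute 151.
Actor marking must finish before the first take (must start by minute 151). With a 45-minute duration, actor marking must start by 151 − 45 = minute 106.
Camera build must finish before actor marking (must start by minute 106, minus 15-minute gap → minute 91). With a 59-minute duration, camera build must start by 91 − 59 = minute 32.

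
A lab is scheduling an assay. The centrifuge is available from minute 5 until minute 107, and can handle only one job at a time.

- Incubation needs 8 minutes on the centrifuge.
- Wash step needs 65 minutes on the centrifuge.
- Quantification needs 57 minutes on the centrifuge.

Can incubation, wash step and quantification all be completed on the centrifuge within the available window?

The centrifuge window is 107 − 5 = 102 minutes.
Running back to back, the jobs need 8 + 65 + 57 = 130 minutes on the centrifuge.
Since 130 > 102, they cannot all fit.

No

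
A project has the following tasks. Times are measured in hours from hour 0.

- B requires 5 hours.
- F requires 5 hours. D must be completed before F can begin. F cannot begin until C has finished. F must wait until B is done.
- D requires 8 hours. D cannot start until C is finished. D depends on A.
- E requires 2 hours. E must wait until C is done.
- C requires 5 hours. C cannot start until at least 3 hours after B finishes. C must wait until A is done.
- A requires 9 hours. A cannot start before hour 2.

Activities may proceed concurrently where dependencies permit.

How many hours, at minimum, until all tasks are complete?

B can start immediately at hour 0; it finishes at hour 5.
A waits on its own release at hour 2, so it starts at hour 2 and finishes at 2 + 9 = hour 11.
C has to wait for B (finishes hour 5, plus 3-hour gap → hour 8); A (finishes hour 11). The latest of these is hour 11, so C runs hour 11 to 11 + 5 = hour 16.
E waits on C (finishes hour 16), so it starts at hour 16 and finishes at 16 + 2 = hour 18.
D cannot start until C (finishes hour 16); A (finishes hour 11). The controlling bound is hour 16, so D finishes at 16 + 8 = hour 24.
F cannot start until D (finishes hour 24); C (finishes hour 16); B (finishes hour 5). The controlling bound is hour 24, so F finishes at 24 + 5 = hour 29.
All tasks are finished once the last one completes. Finish times: A at 11, B at 5, C at 16, D at 24, E at 18, F at 29. The latest is hour 29.

29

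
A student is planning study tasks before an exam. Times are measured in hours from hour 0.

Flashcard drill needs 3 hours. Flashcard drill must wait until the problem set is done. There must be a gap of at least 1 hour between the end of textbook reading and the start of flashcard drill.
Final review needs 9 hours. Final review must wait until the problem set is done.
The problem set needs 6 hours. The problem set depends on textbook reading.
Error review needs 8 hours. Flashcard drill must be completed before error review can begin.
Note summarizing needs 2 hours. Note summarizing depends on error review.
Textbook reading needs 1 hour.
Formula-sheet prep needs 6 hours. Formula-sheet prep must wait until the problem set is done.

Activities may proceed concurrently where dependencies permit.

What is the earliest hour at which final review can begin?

Nothing blocks textbook reading, so it runs from hour 0 to hour 1.
The problem set waits on textbook reading (finishes hour 1), so it starts at hour 1 and finishes at 1 + 6 = hour 7.
Final review waits on the problem set (finishes hour 7), so the earliest it can start is hour 7.

7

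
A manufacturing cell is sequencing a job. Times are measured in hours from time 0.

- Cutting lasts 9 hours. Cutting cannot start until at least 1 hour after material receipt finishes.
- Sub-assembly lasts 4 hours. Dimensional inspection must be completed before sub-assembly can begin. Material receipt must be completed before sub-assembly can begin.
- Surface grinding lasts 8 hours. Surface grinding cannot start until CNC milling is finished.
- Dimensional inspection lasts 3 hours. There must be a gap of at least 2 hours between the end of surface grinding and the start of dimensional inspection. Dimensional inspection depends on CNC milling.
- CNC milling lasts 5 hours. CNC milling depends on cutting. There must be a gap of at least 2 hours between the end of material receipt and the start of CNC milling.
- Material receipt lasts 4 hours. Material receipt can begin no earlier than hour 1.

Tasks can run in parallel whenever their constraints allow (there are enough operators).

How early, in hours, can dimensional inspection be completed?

33

After its own release at hour 1, material receipt can start at hour 1 and finishes at hour 5.
Cutting cannot begin until material receipt (finishes hour 5, plus 1-hour gap → hour 6). It runs from hour 6 to 6 + 9 = hour 15.
CNC milling cannot start until cutting (finishes hour 15); material receipt (finishes hour 5, plus 2-hour gap → hour 7). The controlling bound is hour 15, so CNC milling finishes at 15 + 5 = hour 20.
After CNC milling (finishes hour 20), surface grinding can start at hour 20 and finishes at hour 28.
Dimensional inspection needs all of surface grinding (finishes hour 28, plus 2-hour gap → hour 30); CNC milling (finishes hour 20). That puts its earliest start at hour 30; it finishes at 30 + 3 = hour 33.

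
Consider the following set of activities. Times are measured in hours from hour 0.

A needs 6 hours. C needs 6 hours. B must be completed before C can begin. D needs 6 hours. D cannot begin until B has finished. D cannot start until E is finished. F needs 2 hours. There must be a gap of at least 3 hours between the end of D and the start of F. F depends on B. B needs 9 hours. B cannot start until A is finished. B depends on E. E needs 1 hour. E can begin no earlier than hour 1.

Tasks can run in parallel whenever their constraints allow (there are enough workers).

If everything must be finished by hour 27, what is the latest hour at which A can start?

C has no dependents, so it just needs to finish by hour 27. Starting by 27 − 6 = hour 21 achieves that.
F must finish by hour 27; it takes 2 hours, so it must start by 27 − 2 = hour 25.
Since F (must start by hour 25, minus 3-hour gap → hour 22) depends on it, D must finish by hour 22. Backing off its 6-hour duration gives a latest start of hour 16.
B has several dependents: C (must start by hour 21); D (must start by hour 16); F (must start by hour 25). The earliest of those limits is hour 16, so B must start by 16 − 9 = hour 7.
Since B (must start by hour 7) depends on it, A must finish by hour 7. Backing off its 6-hour duration gives a latest start of hour 1.

1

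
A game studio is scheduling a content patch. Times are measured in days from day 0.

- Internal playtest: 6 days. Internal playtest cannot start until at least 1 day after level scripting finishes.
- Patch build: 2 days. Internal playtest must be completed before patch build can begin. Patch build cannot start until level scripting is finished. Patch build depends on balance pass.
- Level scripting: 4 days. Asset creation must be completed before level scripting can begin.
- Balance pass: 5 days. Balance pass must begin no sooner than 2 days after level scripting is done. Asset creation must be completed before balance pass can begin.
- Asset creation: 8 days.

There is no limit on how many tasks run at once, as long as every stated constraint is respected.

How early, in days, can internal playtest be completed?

19

Asset creation can start immediately at day 0; it finishes at day 8.
Level scripting cannot begin until asset creation (finishes day 8). It runs from day 8 to 8 + 4 = day 12.
After level scripting (finishes day 12, plus 1-day gap → day 13), internal playtest can start at day 13 and finishes at day 19.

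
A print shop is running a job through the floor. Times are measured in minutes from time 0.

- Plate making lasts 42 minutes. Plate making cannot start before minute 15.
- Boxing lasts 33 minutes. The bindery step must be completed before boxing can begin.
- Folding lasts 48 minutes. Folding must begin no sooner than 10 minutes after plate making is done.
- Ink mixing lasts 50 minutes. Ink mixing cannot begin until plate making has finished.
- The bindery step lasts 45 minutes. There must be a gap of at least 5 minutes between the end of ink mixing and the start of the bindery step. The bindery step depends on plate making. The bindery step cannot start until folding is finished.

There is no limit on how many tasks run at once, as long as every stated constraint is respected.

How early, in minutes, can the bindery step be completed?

160

Plate making cannot begin until its own release at minute 15. It runs from minute 15 to 15 + 42 = minute 57.
After plate making (finishes minute 57, plus 10-minute gap → minute 67), folding can start at minute 67 and finishes at minute 115.
Ink mixing waits on plate making (finishes minute 57), so it starts at minute 57 and finishes at 57 + 50 = minute 107.
The bindery step cannot start until ink mixing (finishes minute 107, plus 5-minute gap → minute 112); plate making (finishes minute 57); folding (finishes minute 115). The controlling bound is minute 115, so the bindery step finishes at 115 + 45 = minute 160.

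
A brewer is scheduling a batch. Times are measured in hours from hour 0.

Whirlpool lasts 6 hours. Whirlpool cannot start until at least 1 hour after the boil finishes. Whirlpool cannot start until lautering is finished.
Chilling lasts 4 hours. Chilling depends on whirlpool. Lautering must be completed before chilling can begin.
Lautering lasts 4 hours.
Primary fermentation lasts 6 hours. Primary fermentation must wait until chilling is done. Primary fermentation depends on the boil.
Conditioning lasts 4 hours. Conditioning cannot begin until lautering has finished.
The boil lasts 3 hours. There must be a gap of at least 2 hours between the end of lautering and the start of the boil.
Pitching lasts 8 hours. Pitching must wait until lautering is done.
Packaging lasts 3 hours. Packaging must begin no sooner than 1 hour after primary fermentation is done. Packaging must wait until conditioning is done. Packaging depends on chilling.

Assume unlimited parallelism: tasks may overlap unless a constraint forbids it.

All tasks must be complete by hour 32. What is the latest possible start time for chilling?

Packaging must finish by hour 32; it takes 3 hours, so it must start by 32 − 3 = hour 29.
Primary fermentation feeds into packaging (must start by hour 29, minus 1-hour gap → hour 28); so primary fermentation must finish by hour 28 and therefore start by hour 22.
For chilling: primary fermentation (must start by hour 22); packaging (must start by hour 29). The most restrictive is hour 22; with a 4-hour duration, chilling must start by hour 18.

18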